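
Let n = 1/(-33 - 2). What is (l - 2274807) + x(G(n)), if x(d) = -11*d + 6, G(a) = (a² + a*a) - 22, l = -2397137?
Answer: -5722827622/1225 ≈ -4.6717e+6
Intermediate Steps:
n = -1/35 (n = 1/(-35) = -1/35 ≈ -0.028571)
G(a) = -22 + 2*a² (G(a) = (a² + a²) - 22 = 2*a² - 22 = -22 + 2*a²)
x(d) = 6 - 11*d
(l - 2274807) + x(G(n)) = (-2397137 - 2274807) + (6 - 11*(-22 + 2*(-1/35)²)) = -4671944 + (6 - 11*(-22 + 2*(1/1225))) = -4671944 + (6 - 11*(-22 + 2/1225)) = -4671944 + (6 - 11*(-26948/1225)) = -4671944 + (6 + 296428/1225) = -4671944 + 303778/1225 = -5722827622/1225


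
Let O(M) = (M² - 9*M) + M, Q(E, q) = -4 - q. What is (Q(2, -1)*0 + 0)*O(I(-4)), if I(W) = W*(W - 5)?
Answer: 0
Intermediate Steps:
I(W) = W*(-5 + W)
O(M) = M² - 8*M
(Q(2, -1)*0 + 0)*O(I(-4)) = ((-4 - 1*(-1))*0 + 0)*((-4*(-5 - 4))*(-8 - 4*(-5 - 4))) = ((-4 + 1)*0 + 0)*((-4*(-9))*(-8 - 4*(-9))) = (-3*0 + 0)*(36*(-8 + 36)) = (0 + 0)*(36*28) = 0*1008 = 0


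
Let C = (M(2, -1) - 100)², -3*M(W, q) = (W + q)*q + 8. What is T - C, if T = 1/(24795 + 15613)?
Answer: -3808413583/363672 ≈ -10472.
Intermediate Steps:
M(W, q) = -8/3 - q*(W + q)/3 (M(W, q) = -((W + q)*q + 8)/3 = -(q*(W + q) + 8)/3 = -(8 + q*(W + q))/3 = -8/3 - q*(W + q)/3)
C = 94249/9 (C = ((-8/3 - ⅓*(-1)² - ⅓*2*(-1)) - 100)² = ((-8/3 - ⅓*1 + ⅔) - 100)² = ((-8/3 - ⅓ + ⅔) - 100)² = (-7/3 - 100)² = (-307/3)² = 94249/9 ≈ 10472.)
T = 1/40408 ≈ 2.4748e-5
T - C = 1/40408 - 1*94249/9 = 1/40408 - 94249/9 = -3808413583/363672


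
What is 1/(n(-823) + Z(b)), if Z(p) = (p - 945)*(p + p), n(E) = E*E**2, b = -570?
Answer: -1/555714667 ≈ -1.7995e-9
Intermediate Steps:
n(E) = E**3
Z(p) = 2*p*(-945 + p) (Z(p) = (-945 + p)*(2*p) = 2*p*(-945 + p))
1/(n(-823) + Z(b)) = 1/((-823)**3 + 2*(-570)*(-945 - 570)) = 1/(-557441767 + 2*(-570)*(-1515)) = 1/(-557441767 + 1727100) = 1/(-555714667) = -1/555714667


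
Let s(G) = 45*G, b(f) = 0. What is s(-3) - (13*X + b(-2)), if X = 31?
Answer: -538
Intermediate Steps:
s(-3) - (13*X + b(-2)) = 45*(-3) - (13*31 + 0) = -135 - (403 + 0) = -135 - 1*403 = -135 - 403 = -538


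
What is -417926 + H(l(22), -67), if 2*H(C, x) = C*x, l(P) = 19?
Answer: -837125/2 ≈ -4.1856e+5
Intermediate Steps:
H(C, x) = C*x/2 (H(C, x) = (C*x)/2 = C*x/2)
-417926 + H(l(22), -67) = -417926 + (1/2)*19*(-67) = -417926 - 1273/2 = -837125/2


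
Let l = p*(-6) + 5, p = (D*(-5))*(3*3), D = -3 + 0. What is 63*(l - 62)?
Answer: -54621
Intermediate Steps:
D = -3
p = 135 (p = (-3*(-5))*(3*3) = 15*9 = 135)
l = -805 (l = 135*(-6) + 5 = -810 + 5 = -805)
63*(l - 62) = 63*(-805 - 62) = 63*(-867) = -54621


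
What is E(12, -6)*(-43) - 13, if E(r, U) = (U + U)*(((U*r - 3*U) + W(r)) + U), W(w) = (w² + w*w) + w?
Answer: 123827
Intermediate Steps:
W(w) = w + 2*w² (W(w) = (w² + w²) + w = 2*w² + w = w + 2*w²)
E(r, U) = 2*U*(-2*U + U*r + r*(1 + 2*r)) (E(r, U) = (U + U)*(((U*r - 3*U) + r*(1 + 2*r)) + U) = (2*U)*(((-3*U + U*r) + r*(1 + 2*r)) + U) = (2*U)*((-3*U + U*r + r*(1 + 2*r)) + U) = (2*U)*(-2*U + U*r + r*(1 + 2*r)) = 2*U*(-2*U + U*r + r*(1 + 2*r)))
E(12, -6)*(-43) - 13 = (2*(-6)*(-2*(-6) - 6*12 + 12*(1 + 2*12)))*(-43) - 13 = (2*(-6)*(12 - 72 + 12*(1 + 24)))*(-43) - 13 = (2*(-6)*(12 - 72 + 12*25))*(-43) - 13 = (2*(-6)*(12 - 72 + 300))*(-43) - 13 = (2*(-6)*240)*(-43) - 13 = -2880*(-43) - 13 = 123840 - 13 = 123827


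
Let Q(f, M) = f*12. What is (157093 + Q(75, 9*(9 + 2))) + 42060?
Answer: 200053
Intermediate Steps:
Q(f, M) = 12*f
(157093 + Q(75, 9*(9 + 2))) + 42060 = (157093 + 12*75) + 42060 = (157093 + 900) + 42060 = 157993 + 42060 = 200053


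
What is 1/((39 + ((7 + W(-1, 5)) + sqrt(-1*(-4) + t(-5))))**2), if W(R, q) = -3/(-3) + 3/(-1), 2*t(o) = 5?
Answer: 4/(88 + sqrt(26))**2 ≈ 0.00046150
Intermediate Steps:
t(o) = 5/2 (t(o) = (1/2)*5 = 5/2)
W(R, q) = -2 (W(R, q) = -3*(-1/3) + 3*(-1) = 1 - 3 = -2)
1/((39 + ((7 + W(-1, 5)) + sqrt(-1*(-4) + t(-5))))**2) = 1/((39 + ((7 - 2) + sqrt(-1*(-4) + 5/2)))**2) = 1/((39 + (5 + sqrt(4 + 5/2)))**2) = 1/((39 + (5 + sqrt(13/2)))**2) = 1/((39 + (5 + sqrt(26)/2))**2) = 1/((44 + sqrt(26)/2)**2) = (44 + sqrt(26)/2)**(-2)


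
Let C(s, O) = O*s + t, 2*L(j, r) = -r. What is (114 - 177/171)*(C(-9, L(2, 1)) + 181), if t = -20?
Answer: 2131309/114 ≈ 18696.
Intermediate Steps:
L(j, r) = -r/2 (L(j, r) = (-r)/2 = -r/2)
C(s, O) = -20 + O*s (C(s, O) = O*s - 20 = -20 + O*s)
(114 - 177/171)*(C(-9, L(2, 1)) + 181) = (114 - 177/171)*((-20 - ½*1*(-9)) + 181) = (114 - 177/171)*((-20 - ½*(-9)) + 181) = (114 - 1*59/57)*((-20 + 9/2) + 181) = (114 - 59/57)*(-31/2 + 181) = (6439/57)*(331/2) = 2131309/114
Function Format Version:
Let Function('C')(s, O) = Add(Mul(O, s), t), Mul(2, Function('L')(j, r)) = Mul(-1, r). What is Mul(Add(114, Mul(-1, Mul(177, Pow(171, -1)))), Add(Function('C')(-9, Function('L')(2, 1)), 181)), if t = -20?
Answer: Rational(2131309, 114) ≈ 18696.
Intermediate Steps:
Function('L')(j, r) = Mul(Rational(-1, 2), r) (Function('L')(j, r) = Mul(Rational(1, 2), Mul(-1, r)) = Mul(Rational(-1, 2), r))
Function('C')(s, O) = Add(-20, Mul(O, s)) (Function('C')(s, O) = Add(Mul(O, s), -20) = Add(-20, Mul(O, s)))
Mul(Add(114, Mul(-1, Mul(177, Pow(171, -1)))), Add(Function('C')(-9, Function('L')(2, 1)), 181)) = Mul(Add(114, Mul(-1, Mul(177, Pow(171, -1)))), Add(Add(-20, Mul(Mul(Rational(-1, 2), 1), -9)), 181)) = Mul(Add(114, Mul(-1, Mul(177, Rational(1, 171)))), Add(Add(-20, Mul(Rational(-1, 2), -9)), 181)) = Mul(Add(114, Mul(-1, Rational(59, 57))), Add(Add(-20, Rational(9, 2)), 181)) = Mul(Add(114, Rational(-59, 57)), Add(Rational(-31, 2), 181)) = Mul(Rational(6439, 57), Rational(331, 2)) = Rational(2131309, 114)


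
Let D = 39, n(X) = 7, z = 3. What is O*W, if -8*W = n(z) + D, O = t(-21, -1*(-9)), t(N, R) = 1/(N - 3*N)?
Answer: -23/168 ≈ -0.13690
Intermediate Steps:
t(N, R) = -1/(2*N) (t(N, R) = 1/(-2*N) = -1/(2*N))
O = 1/42 (O = -½/(-21) = -½*(-1/21) = 1/42 ≈ 0.023810)
W = -23/4 (W = -(7 + 39)/8 = -⅛*46 = -23/4 ≈ -5.7500)
O*W = (1/42)*(-23/4) = -23/168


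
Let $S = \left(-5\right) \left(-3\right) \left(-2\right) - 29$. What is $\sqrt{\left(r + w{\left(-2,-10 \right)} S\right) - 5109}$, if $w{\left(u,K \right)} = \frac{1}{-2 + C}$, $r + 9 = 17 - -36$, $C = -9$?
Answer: $\frac{6 i \sqrt{17006}}{11} \approx 71.131 i$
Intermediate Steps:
$r = 44$ ($r = -9 + \left(17 - -36\right) = -9 + \left(17 + 36\right) = -9 + 53 = 44$)
$S = -59$ ($S = 15 \left(-2\right) - 29 = -30 - 29 = -59$)
$w{\left(u,K \right)} = - \frac{1}{11}$ ($w{\left(u,K \right)} = \frac{1}{-2 - 9} = \frac{1}{-11} = - \frac{1}{11}$)
$\sqrt{\left(r + w{\left(-2,-10 \right)} S\right) - 5109} = \sqrt{\left(44 - - \frac{59}{11}\right) - 5109} = \sqrt{\left(44 + \frac{59}{11}\right) - 5109} = \sqrt{\frac{543}{11} - 5109} = \sqrt{- \frac{55656}{11}} = \frac{6 i \sqrt{17006}}{11}$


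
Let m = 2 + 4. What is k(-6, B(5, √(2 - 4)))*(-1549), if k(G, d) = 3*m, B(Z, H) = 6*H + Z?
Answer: -27882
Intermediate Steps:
m = 6
B(Z, H) = Z + 6*H
k(G, d) = 18 (k(G, d) = 3*6 = 18)
k(-6, B(5, √(2 - 4)))*(-1549) = 18*(-1549) = -27882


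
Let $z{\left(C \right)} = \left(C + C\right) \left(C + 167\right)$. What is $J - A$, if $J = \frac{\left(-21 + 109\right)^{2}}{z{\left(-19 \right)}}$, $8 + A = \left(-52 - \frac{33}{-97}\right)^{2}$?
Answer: $- \frac{17608606759}{6614527} \approx -2662.1$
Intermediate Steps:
$A = \frac{25034849}{9409}$ ($A = -8 + \left(-52 - \frac{33}{-97}\right)^{2} = -8 + \left(-52 - - \frac{33}{97}\right)^{2} = -8 + \left(-52 + \frac{33}{97}\right)^{2} = -8 + \left(- \frac{5011}{97}\right)^{2} = -8 + \frac{25110121}{9409} = \frac{25034849}{9409} \approx 2660.7$)
$z{\left(C \right)} = 2 C \left(167 + C\right)$
$J = - \frac{968}{703}$ ($J = \frac{\left(-21 + 109\right)^{2}}{2 \left(-19\right) \left(167 - 19\right)} = \frac{88^{2}}{2 \left(-19\right) 148} = \frac{7744}{-5624} = 7744 \left(- \frac{1}{5624}\right) = - \frac{968}{703} \approx -1.377$)
$J - A = - \frac{968}{703} - \frac{25034849}{9409} = - \frac{17608606759}{6614527}$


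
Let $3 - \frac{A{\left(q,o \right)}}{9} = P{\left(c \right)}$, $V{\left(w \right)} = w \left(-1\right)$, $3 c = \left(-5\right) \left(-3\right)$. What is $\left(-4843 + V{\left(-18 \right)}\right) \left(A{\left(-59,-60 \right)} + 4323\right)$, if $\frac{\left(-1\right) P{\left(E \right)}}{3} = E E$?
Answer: $-24245625$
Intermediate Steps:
$c = 5$ ($c = \frac{\left(-5\right) \left(-3\right)}{3} = \frac{1}{3} \cdot 15 = 5$)
$V{\left(w \right)} = - w$
$P{\left(E \right)} = - 3 E^{2}$ ($P{\left(E \right)} = - 3 E E = - 3 E^{2}$)
$A{\left(q,o \right)} = 702$ ($A{\left(q,o \right)} = 27 - 9 \left(- 3 \cdot 5^{2}\right) = 27 - 9 \left(\left(-3\right) 25\right) = 27 - -675 = 27 + 675 = 702$)
$\left(-4843 + V{\left(-18 \right)}\right) \left(A{\left(-59,-60 \right)} + 4323\right) = \left(-4843 - -18\right) \left(702 + 4323\right) = \left(-4843 + 18\right) 5025 = \left(-4825\right) 5025 = -24245625$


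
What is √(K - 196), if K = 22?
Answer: I*√174 ≈ 13.191*I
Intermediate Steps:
√(K - 196) = √(22 - 196) = √(-174) = I*√174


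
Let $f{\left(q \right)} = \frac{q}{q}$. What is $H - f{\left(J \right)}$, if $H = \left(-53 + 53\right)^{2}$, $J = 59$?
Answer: $-1$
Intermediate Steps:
$f{\left(q \right)} = 1$
$H = 0$ ($H = 0^{2} = 0$)
$H - f{\left(J \right)} = 0 - 1 = -1$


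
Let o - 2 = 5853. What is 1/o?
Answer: 1/5855 ≈ 0.00017079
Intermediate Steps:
o = 5855 (o = 2 + 5853 = 5855)
1/o = 1/5855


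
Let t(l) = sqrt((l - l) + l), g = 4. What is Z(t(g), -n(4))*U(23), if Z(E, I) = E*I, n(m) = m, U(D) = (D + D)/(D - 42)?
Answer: 368/19 ≈ 19.368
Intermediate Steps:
U(D) = 2*D/(-42 + D) (U(D) = (2*D)/(-42 + D) = 2*D/(-42 + D))
t(l) = sqrt(l) (t(l) = sqrt(0 + l) = sqrt(l))
Z(t(g), -n(4))*U(23) = (sqrt(4)*(-1*4))*(2*23/(-42 + 23)) = (2*(-4))*(2*23/(-19)) = -16*23*(-1)/19 = -8*(-46/19) = 368/19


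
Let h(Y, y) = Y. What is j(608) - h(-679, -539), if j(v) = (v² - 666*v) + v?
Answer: -33977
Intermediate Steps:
j(v) = v² - 665*v
j(608) - h(-679, -539) = 608*(-665 + 608) - 1*(-679) = 608*(-57) + 679 = -34656 + 679 = -33977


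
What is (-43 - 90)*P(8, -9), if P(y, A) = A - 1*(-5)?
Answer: 532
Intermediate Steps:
P(y, A) = 5 + A (P(y, A) = A + 5 = 5 + A)
(-43 - 90)*P(8, -9) = (-43 - 90)*(5 - 9) = -133*(-4) = 532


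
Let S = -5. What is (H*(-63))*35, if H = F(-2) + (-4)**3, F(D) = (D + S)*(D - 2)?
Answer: 79380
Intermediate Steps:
F(D) = (-5 + D)*(-2 + D) (F(D) = (D - 5)*(D - 2) = (-5 + D)*(-2 + D))
H = -36 (H = (10 + (-2)**2 - 7*(-2)) + (-4)**3 = (10 + 4 + 14) - 64 = 28 - 64 = -36)
(H*(-63))*35 = -36*(-63)*35 = 2268*35 = 79380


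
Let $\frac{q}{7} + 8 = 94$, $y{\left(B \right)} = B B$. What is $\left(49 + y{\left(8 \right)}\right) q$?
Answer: $68026$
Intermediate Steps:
$y{\left(B \right)} = B^{2}$
$q = 602$ ($q = -56 + 7 \cdot 94 = -56 + 658 = 602$)
$\left(49 + y{\left(8 \right)}\right) q = \left(49 + 8^{2}\right) 602 = \left(49 + 64\right) 602 = 113 \cdot 602 = 68026$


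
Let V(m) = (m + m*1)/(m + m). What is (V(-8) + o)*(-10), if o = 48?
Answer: -490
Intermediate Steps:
V(m) = 1 (V(m) = (m + m)/((2*m)) = (2*m)*(1/(2*m)) = 1)
(V(-8) + o)*(-10) = (1 + 48)*(-10) = 49*(-10) = -490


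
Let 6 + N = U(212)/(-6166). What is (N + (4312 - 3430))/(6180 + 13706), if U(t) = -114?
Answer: 2700765/61308538 ≈ 0.044052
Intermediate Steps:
N = -18441/3083 (N = -6 - 114/(-6166) = -6 - 114*(-1/6166) = -6 + 57/3083 = -18441/3083 ≈ -5.9815)
(N + (4312 - 3430))/(6180 + 13706) = (-18441/3083 + (4312 - 3430))/(6180 + 13706) = (-18441/3083 + 882)/19886 = (2700765/3083)*(1/19886) = 2700765/61308538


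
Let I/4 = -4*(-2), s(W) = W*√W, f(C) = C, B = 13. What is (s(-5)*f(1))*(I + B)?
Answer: -225*I*√5 ≈ -503.12*I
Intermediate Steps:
s(W) = W^(3/2)
I = 32 (I = 4*(-4*(-2)) = 4*8 = 32)
(s(-5)*f(1))*(I + B) = ((-5)^(3/2)*1)*(32 + 13) = (-5*I*√5*1)*45 = -5*I*√5*45 = -225*I*√5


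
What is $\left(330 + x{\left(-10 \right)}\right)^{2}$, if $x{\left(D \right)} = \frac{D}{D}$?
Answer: $109561$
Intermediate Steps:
$x{\left(D \right)} = 1$
$\left(330 + x{\left(-10 \right)}\right)^{2} = \left(330 + 1\right)^{2} = 331^{2} = 109561$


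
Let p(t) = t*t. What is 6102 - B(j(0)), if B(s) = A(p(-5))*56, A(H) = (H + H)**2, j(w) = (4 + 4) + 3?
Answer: -133898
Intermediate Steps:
j(w) = 11 (j(w) = 8 + 3 = 11)
p(t) = t**2
A(H) = 4*H**2 (A(H) = (2*H)**2 = 4*H**2)
B(s) = 140000 (B(s) = (4*((-5)**2)**2)*56 = (4*25**2)*56 = (4*625)*56 = 2500*56 = 140000)
6102 - B(j(0)) = 6102 - 1*140000 = 6102 - 140000 = -133898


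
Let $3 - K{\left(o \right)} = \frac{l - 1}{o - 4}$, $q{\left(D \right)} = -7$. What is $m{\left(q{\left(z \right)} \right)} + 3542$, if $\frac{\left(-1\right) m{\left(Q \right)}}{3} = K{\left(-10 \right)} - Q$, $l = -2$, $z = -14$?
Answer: $\frac{49177}{14} \approx 3512.6$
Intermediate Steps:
$K{\left(o \right)} = 3 + \frac{3}{-4 + o}$ ($K{\left(o \right)} = 3 - \frac{-2 - 1}{o - 4} = 3 - - \frac{3}{-4 + o} = 3 + \frac{3}{-4 + o}$)
$m{\left(Q \right)} = - \frac{117}{14} + 3 Q$ ($m{\left(Q \right)} = - 3 \left(\frac{3 \left(-3 - 10\right)}{-4 - 10} - Q\right) = - 3 \left(3 \frac{1}{-14} \left(-13\right) - Q\right) = - 3 \left(3 \left(- \frac{1}{14}\right) \left(-13\right) - Q\right) = - 3 \left(\frac{39}{14} - Q\right) = - \frac{117}{14} + 3 Q$)
$m{\left(q{\left(z \right)} \right)} + 3542 = \left(- \frac{117}{14} + 3 \left(-7\right)\right) + 3542 = \left(- \frac{117}{14} - 21\right) + 3542 = - \frac{411}{14} + 3542 = \frac{49177}{14}$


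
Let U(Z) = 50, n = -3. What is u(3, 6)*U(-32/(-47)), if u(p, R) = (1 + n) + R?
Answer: 200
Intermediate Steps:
u(p, R) = -2 + R (u(p, R) = (1 - 3) + R = -2 + R)
u(3, 6)*U(-32/(-47)) = (-2 + 6)*50 = 4*50 = 200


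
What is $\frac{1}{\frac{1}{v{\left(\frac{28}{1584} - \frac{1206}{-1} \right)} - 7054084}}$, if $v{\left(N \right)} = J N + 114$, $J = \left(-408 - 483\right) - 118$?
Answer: $- \frac{3275253367}{396} \approx -8.2708 \cdot 10^{6}$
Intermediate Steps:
$J = -1009$ ($J = -891 - 118 = -1009$)
$v{\left(N \right)} = 114 - 1009 N$ ($v{\left(N \right)} = - 1009 N + 114 = 114 - 1009 N$)
$\frac{1}{\frac{1}{v{\left(\frac{28}{1584} - \frac{1206}{-1} \right)} - 7054084}} = \frac{1}{\frac{1}{\left(114 - 1009 \left(\frac{28}{1584} - \frac{1206}{-1}\right)\right) - 7054084}} = \frac{1}{\frac{1}{\left(114 - 1009 \left(28 \cdot \frac{1}{1584} - -1206\right)\right) - 7054084}} = \frac{1}{\frac{1}{\left(114 - 1009 \left(\frac{7}{396} + 1206\right)\right) - 7054084}} = \frac{1}{\frac{1}{\left(114 - \frac{481881247}{396}\right) - 7054084}} = \frac{1}{\frac{1}{- \frac{481836103}{396} - 7054084}} = \frac{1}{\frac{1}{- \frac{3275253367}{396}}} = \frac{1}{- \frac{396}{3275253367}} = - \frac{3275253367}{396}$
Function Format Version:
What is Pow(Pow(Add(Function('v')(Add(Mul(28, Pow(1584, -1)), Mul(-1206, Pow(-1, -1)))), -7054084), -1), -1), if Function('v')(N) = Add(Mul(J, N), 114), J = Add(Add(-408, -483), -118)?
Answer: Rational(-3275253367, 396) ≈ -8.2708e+6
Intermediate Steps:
J = -1009 (J = Add(-891, -118) = -1009)
Function('v')(N) = Add(114, Mul(-1009, N)) (Function('v')(N) = Add(Mul(-1009, N), 114) = Add(114, Mul(-1009, N)))
Pow(Pow(Add(Function('v')(Add(Mul(28, Pow(1584, -1)), Mul(-1206, Pow(-1, -1)))), -7054084), -1), -1) = Pow(Pow(Add(Add(114, Mul(-1009, Add(Mul(28, Pow(1584, -1)), Mul(-1206, Pow(-1, -1))))), -7054084), -1), -1) = Pow(Pow(Add(Add(114, Mul(-1009, Add(Mul(28, Rational(1, 1584)), Mul(-1206, -1)))), -7054084), -1), -1) = Pow(Pow(Add(Add(114, Mul(-1009, Add(Rational(7, 396), 1206))), -7054084), -1), -1) = Pow(Pow(Add(Add(114, Mul(-1009, Rational(477583, 396))), -7054084), -1), -1) = Pow(Pow(Add(Add(114, Rational(-481881247, 396)), -7054084), -1), -1) = Pow(Pow(Add(Rational(-481836103, 396), -7054084), -1), -1) = Pow(Pow(Rational(-3275253367, 396), -1), -1) = Pow(Rational(-396, 3275253367), -1) = Rational(-3275253367, 396)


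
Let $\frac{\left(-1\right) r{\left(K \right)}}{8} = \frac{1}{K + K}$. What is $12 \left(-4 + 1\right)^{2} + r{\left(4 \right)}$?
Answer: $107$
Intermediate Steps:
$r{\left(K \right)} = - \frac{4}{K}$ ($r{\left(K \right)} = - \frac{8}{K + K} = - \frac{8}{2 K} = - 8 \frac{1}{2 K} = - \frac{4}{K}$)
$12 \left(-4 + 1\right)^{2} + r{\left(4 \right)} = 12 \left(-4 + 1\right)^{2} - \frac{4}{4} = 12 \left(-3\right)^{2} - 1 = 12 \cdot 9 - 1 = 108 - 1 = 107$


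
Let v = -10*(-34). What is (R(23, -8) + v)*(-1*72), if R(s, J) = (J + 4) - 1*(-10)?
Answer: -24912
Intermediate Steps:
R(s, J) = 14 + J (R(s, J) = (4 + J) + 10 = 14 + J)
v = 340
(R(23, -8) + v)*(-1*72) = ((14 - 8) + 340)*(-1*72) = (6 + 340)*(-72) = 346*(-72) = -24912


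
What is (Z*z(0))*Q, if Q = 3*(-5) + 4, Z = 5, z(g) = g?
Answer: 0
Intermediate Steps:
Q = -11 (Q = -15 + 4 = -11)
(Z*z(0))*Q = (5*0)*(-11) = 0*(-11) = 0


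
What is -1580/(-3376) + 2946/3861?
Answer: 1337173/1086228 ≈ 1.2310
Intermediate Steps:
-1580/(-3376) + 2946/3861 = -1580*(-1/3376) + 2946*(1/3861) = 395/844 + 982/1287 = 1337173/1086228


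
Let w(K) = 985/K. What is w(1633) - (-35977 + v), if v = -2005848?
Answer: 3334301210/1633 ≈ 2.0418e+6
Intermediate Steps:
w(1633) - (-35977 + v) = 985/1633 - (-35977 - 2005848) = 985*(1/1633) - 1*(-2041825) = 985/1633 + 2041825 = 3334301210/1633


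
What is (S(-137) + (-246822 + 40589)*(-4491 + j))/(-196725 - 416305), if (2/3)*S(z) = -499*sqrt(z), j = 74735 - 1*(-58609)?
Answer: 26573740749/613030 + 1497*I*sqrt(137)/1226060 ≈ 43348.0 + 0.014291*I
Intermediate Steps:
j = 133344 (j = 74735 + 58609 = 133344)
S(z) = -1497*sqrt(z)/2 (S(z) = 3*(-499*sqrt(z))/2 = -1497*sqrt(z)/2)
(S(-137) + (-246822 + 40589)*(-4491 + j))/(-196725 - 416305) = (-1497*I*sqrt(137)/2 + (-246822 + 40589)*(-4491 + 133344))/(-196725 - 416305) = (-1497*I*sqrt(137)/2 - 206233*128853)/(-613030) = (-1497*I*sqrt(137)/2 - 26573740749)*(-1/613030) = (-26573740749 - 1497*I*sqrt(137)/2)*(-1/613030) = 26573740749/613030 + 1497*I*sqrt(137)/1226060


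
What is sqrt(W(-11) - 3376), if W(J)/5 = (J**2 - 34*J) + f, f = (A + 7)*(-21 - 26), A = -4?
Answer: I*sqrt(1606) ≈ 40.075*I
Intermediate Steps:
f = -141 (f = (-4 + 7)*(-21 - 26) = 3*(-47) = -141)
W(J) = -705 - 170*J + 5*J**2 (W(J) = 5*((J**2 - 34*J) - 141) = 5*(-141 + J**2 - 34*J) = -705 - 170*J + 5*J**2)
sqrt(W(-11) - 3376) = sqrt((-705 - 170*(-11) + 5*(-11)**2) - 3376) = sqrt((-705 + 1870 + 5*121) - 3376) = sqrt((-705 + 1870 + 605) - 3376) = sqrt(1770 - 3376) = sqrt(-1606) = I*sqrt(1606)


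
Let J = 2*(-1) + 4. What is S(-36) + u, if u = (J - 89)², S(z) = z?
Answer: 7533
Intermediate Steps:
J = 2 (J = -2 + 4 = 2)
u = 7569 (u = (2 - 89)² = (-87)² = 7569)
S(-36) + u = -36 + 7569 = 7533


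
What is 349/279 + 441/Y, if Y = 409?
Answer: 265780/114111 ≈ 2.3291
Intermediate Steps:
349/279 + 441/Y = 349/279 + 441/409 = 265780/114111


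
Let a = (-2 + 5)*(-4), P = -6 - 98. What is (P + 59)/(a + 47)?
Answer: -9/7 ≈ -1.2857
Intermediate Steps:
P = -104
a = -12 (a = 3*(-4) = -12)
(P + 59)/(a + 47) = (-104 + 59)/(-12 + 47) = -45/35 = -45*1/35 = -9/7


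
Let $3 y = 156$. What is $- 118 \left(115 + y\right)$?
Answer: $-19706$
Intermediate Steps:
$y = 52$ ($y = \frac{1}{3} \cdot 156 = 52$)
$- 118 \left(115 + y\right) = - 118 \left(115 + 52\right) = \left(-118\right) 167 = -19706$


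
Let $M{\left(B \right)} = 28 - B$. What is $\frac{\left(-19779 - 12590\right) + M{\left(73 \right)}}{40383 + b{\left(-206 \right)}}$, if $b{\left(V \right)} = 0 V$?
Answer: $- \frac{32414}{40383} \approx -0.80266$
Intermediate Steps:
$b{\left(V \right)} = 0$
$\frac{\left(-19779 - 12590\right) + M{\left(73 \right)}}{40383 + b{\left(-206 \right)}} = \frac{\left(-19779 - 12590\right) + \left(28 - 73\right)}{40383 + 0} = \frac{-32369 + \left(28 - 73\right)}{40383} = \left(-32369 - 45\right) \frac{1}{40383} = \left(-32414\right) \frac{1}{40383} = - \frac{32414}{40383}$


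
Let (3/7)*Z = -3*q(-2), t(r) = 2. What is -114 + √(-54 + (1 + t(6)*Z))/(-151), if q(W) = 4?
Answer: -114 - I*√109/151 ≈ -114.0 - 0.069141*I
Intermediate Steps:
Z = -28 (Z = 7*(-3*4)/3 = (7/3)*(-12) = -28)
-114 + √(-54 + (1 + t(6)*Z))/(-151) = -114 + √(-54 + (1 + 2*(-28)))/(-151) = -114 + √(-54 + (1 - 56))*(-1/151) = -114 + √(-54 - 55)*(-1/151) = -114 + √(-109)*(-1/151) = -114 + (I*√109)*(-1/151) = -114 - I*√109/151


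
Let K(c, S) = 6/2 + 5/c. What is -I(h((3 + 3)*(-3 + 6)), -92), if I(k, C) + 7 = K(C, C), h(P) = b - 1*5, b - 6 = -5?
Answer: 373/92 ≈ 4.0543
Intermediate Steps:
b = 1 (b = 6 - 5 = 1)
K(c, S) = 3 + 5/c (K(c, S) = 6*(½) + 5/c = 3 + 5/c)
h(P) = -4 (h(P) = 1 - 1*5 = 1 - 5 = -4)
I(k, C) = -4 + 5/C (I(k, C) = -7 + (3 + 5/C) = -4 + 5/C)
-I(h((3 + 3)*(-3 + 6)), -92) = -(-4 + 5/(-92)) = -(-4 + 5*(-1/92)) = -(-4 - 5/92) = -1*(-373/92) = 373/92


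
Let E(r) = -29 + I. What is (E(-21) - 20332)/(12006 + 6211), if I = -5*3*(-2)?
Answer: -20331/18217 ≈ -1.1160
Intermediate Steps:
I = 30 (I = -15*(-2) = 30)
E(r) = 1 (E(r) = -29 + 30 = 1)
(E(-21) - 20332)/(12006 + 6211) = (1 - 20332)/(12006 + 6211) = -20331/18217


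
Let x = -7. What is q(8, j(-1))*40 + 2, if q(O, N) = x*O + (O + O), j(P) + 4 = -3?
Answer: -1598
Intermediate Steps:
j(P) = -7 (j(P) = -4 - 3 = -7)
q(O, N) = -5*O (q(O, N) = -7*O + (O + O) = -7*O + 2*O = -5*O)
q(8, j(-1))*40 + 2 = -5*8*40 + 2 = -40*40 + 2 = -1600 + 2 = -1598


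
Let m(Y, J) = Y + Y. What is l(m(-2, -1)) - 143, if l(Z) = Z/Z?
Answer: -142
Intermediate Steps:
m(Y, J) = 2*Y
l(Z) = 1
l(m(-2, -1)) - 143 = 1 - 143 = -142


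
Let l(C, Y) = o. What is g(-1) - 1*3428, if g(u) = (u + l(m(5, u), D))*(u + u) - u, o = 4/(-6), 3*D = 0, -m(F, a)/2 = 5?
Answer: -10271/3 ≈ -3423.7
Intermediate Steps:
m(F, a) = -10 (m(F, a) = -2*5 = -10)
D = 0 (D = (⅓)*0 = 0)
o = -⅔ (o = 4*(-⅙) = -⅔ ≈ -0.66667)
l(C, Y) = -⅔
g(u) = -u + 2*u*(-⅔ + u) (g(u) = (u - ⅔)*(u + u) - u = (-⅔ + u)*(2*u) - u = 2*u*(-⅔ + u) - u = -u + 2*u*(-⅔ + u))
g(-1) - 1*3428 = (⅓)*(-1)*(-7 + 6*(-1)) - 1*3428 = (⅓)*(-1)*(-7 - 6) - 3428 = (⅓)*(-1)*(-13) - 3428 = 13/3 - 3428 = -10271/3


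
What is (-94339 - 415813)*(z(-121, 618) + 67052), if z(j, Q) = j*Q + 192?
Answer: 3843485168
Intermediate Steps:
z(j, Q) = 192 + Q*j (z(j, Q) = Q*j + 192 = 192 + Q*j)
(-94339 - 415813)*(z(-121, 618) + 67052) = (-94339 - 415813)*((192 + 618*(-121)) + 67052) = -510152*((192 - 74778) + 67052) = -510152*(-74586 + 67052) = -510152*(-7534) = 3843485168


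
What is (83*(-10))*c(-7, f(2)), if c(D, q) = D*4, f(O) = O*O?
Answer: 23240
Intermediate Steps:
f(O) = O²
c(D, q) = 4*D
(83*(-10))*c(-7, f(2)) = (83*(-10))*(4*(-7)) = -830*(-28) = 23240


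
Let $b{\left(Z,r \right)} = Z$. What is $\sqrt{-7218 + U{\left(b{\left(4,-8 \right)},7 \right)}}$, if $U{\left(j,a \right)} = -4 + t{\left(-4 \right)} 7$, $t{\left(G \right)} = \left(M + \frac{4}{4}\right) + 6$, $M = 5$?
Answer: $i \sqrt{7138} \approx 84.487 i$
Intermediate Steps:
$t{\left(G \right)} = 12$ ($t{\left(G \right)} = \left(5 + \frac{4}{4}\right) + 6 = \left(5 + 4 \cdot \frac{1}{4}\right) + 6 = \left(5 + 1\right) + 6 = 6 + 6 = 12$)
$U{\left(j,a \right)} = 80$ ($U{\left(j,a \right)} = -4 + 12 \cdot 7 = -4 + 84 = 80$)
$\sqrt{-7218 + U{\left(b{\left(4,-8 \right)},7 \right)}} = \sqrt{-7218 + 80} = \sqrt{-7138} = i \sqrt{7138}$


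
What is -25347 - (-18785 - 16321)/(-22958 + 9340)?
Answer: -172605276/6809 ≈ -25350.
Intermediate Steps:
-25347 - (-18785 - 16321)/(-22958 + 9340) = -25347 - (-35106)/(-13618) = -25347 - (-35106)*(-1)/13618 = -25347 - 1*17553/6809 = -25347 - 17553/6809 = -172605276/6809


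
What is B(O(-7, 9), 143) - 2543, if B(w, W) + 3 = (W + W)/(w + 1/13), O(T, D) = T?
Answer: -116429/45 ≈ -2587.3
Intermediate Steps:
B(w, W) = -3 + 2*W/(1/13 + w) (B(w, W) = -3 + (W + W)/(w + 1/13) = -3 + (2*W)/(w + 1/13) = -3 + (2*W)/(1/13 + w) = -3 + 2*W/(1/13 + w))
B(O(-7, 9), 143) - 2543 = (-3 - 39*(-7) + 26*143)/(1 + 13*(-7)) - 2543 = (-3 + 273 + 3718)/(1 - 91) - 2543 = 3988/(-90) - 2543 = -1/90*3988 - 2543 = -1994/45 - 2543 = -116429/45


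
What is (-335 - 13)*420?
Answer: -146160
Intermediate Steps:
(-335 - 13)*420 = -348*420 = -146160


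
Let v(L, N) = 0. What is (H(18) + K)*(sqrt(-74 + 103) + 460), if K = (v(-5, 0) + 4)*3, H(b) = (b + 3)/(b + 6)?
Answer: 11845/2 + 103*sqrt(29)/8 ≈ 5991.8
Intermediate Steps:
H(b) = (3 + b)/(6 + b)
K = 12 (K = (0 + 4)*3 = 4*3 = 12)
(H(18) + K)*(sqrt(-74 + 103) + 460) = ((3 + 18)/(6 + 18) + 12)*(sqrt(-74 + 103) + 460) = (21/24 + 12)*(sqrt(29) + 460) = ((1/24)*21 + 12)*(460 + sqrt(29)) = (7/8 + 12)*(460 + sqrt(29)) = 103*(460 + sqrt(29))/8 = 11845/2 + 103*sqrt(29)/8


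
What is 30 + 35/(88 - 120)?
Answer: 925/32 ≈ 28.906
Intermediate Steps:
30 + 35/(88 - 120) = 30 + 35/(-32) = 30 + 35*(-1/32) = 30 - 35/32 = 925/32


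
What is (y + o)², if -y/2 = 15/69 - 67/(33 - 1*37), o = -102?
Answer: 39100009/2116 ≈ 18478.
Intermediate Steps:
y = -1561/46 (y = -2*(15/69 - 67/(33 - 1*37)) = -2*(15*(1/69) - 67/(33 - 37)) = -2*(5/23 - 67/(-4)) = -2*(5/23 - 67*(-¼)) = -2*(5/23 + 67/4) = -2*1561/92 = -1561/46 ≈ -33.935)
(y + o)² = (-1561/46 - 102)² = (-6253/46)² = 39100009/2116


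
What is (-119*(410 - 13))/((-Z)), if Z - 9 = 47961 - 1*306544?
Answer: -47243/258574 ≈ -0.18271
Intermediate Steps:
Z = -258574 (Z = 9 + (47961 - 1*306544) = 9 + (47961 - 306544) = 9 - 258583 = -258574)
(-119*(410 - 13))/((-Z)) = (-119*(410 - 13))/((-1*(-258574))) = -119*397/258574 = -47243*1/258574 = -47243/258574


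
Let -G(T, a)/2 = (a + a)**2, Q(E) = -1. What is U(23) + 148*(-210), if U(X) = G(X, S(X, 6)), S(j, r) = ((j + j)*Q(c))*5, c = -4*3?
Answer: -454280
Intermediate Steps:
c = -12
S(j, r) = -10*j (S(j, r) = ((j + j)*(-1))*5 = ((2*j)*(-1))*5 = -2*j*5 = -10*j)
G(T, a) = -8*a**2 (G(T, a) = -2*(a + a)**2 = -2*4*a**2 = -8*a**2)
U(X) = -800*X**2 (U(X) = -8*100*X**2 = -800*X**2)
U(23) + 148*(-210) = -800*23**2 + 148*(-210) = -800*529 - 31080 = -423200 - 31080 = -454280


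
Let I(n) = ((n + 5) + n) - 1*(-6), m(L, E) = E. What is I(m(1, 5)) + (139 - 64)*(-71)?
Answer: -5304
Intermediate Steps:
I(n) = 11 + 2*n (I(n) = ((5 + n) + n) + 6 = (5 + 2*n) + 6 = 11 + 2*n)
I(m(1, 5)) + (139 - 64)*(-71) = (11 + 2*5) + (139 - 64)*(-71) = (11 + 10) + 75*(-71) = 21 - 5325 = -5304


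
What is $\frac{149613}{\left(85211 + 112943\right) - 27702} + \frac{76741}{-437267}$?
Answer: $\frac{1217213273}{1733326388} \approx 0.70224$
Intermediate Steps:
$\frac{149613}{\left(85211 + 112943\right) - 27702} + \frac{76741}{-437267} = \frac{149613}{198154 - 27702} + 76741 \left(- \frac{1}{437267}\right) = \frac{149613}{170452} - \frac{76741}{437267} = \frac{1217213273}{1733326388}$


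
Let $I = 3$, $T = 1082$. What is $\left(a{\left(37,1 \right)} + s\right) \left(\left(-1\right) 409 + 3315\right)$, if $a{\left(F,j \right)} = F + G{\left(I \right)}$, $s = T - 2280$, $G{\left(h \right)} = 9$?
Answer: $-3347712$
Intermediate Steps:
$s = -1198$ ($s = 1082 - 2280 = -1198$)
$a{\left(F,j \right)} = 9 + F$ ($a{\left(F,j \right)} = F + 9 = 9 + F$)
$\left(a{\left(37,1 \right)} + s\right) \left(\left(-1\right) 409 + 3315\right) = \left(\left(9 + 37\right) - 1198\right) \left(\left(-1\right) 409 + 3315\right) = \left(46 - 1198\right) \left(-409 + 3315\right) = \left(-1152\right) 2906 = -3347712$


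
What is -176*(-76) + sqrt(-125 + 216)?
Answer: 13376 + sqrt(91) ≈ 13386.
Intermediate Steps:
-176*(-76) + sqrt(-125 + 216) = 13376 + sqrt(91)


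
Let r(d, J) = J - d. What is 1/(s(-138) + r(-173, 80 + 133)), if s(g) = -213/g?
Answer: 46/17827 ≈ 0.0025804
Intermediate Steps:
1/(s(-138) + r(-173, 80 + 133)) = 1/(-213/(-138) + ((80 + 133) - 1*(-173))) = 1/(-213*(-1/138) + (213 + 173)) = 1/(71/46 + 386) = 1/(17827/46) = 46/17827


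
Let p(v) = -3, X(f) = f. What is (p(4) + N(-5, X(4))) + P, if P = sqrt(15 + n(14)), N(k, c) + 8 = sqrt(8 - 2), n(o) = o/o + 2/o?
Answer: -11 + sqrt(6) + sqrt(791)/7 ≈ -4.5327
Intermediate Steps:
n(o) = 1 + 2/o
N(k, c) = -8 + sqrt(6) (N(k, c) = -8 + sqrt(8 - 2) = -8 + sqrt(6))
P = sqrt(791)/7 (P = sqrt(15 + (2 + 14)/14) = sqrt(15 + (1/14)*16) = sqrt(15 + 8/7) = sqrt(113/7) = sqrt(791)/7 ≈ 4.0178)
(p(4) + N(-5, X(4))) + P = (-3 + (-8 + sqrt(6))) + sqrt(791)/7 = (-11 + sqrt(6)) + sqrt(791)/7 = -11 + sqrt(6) + sqrt(791)/7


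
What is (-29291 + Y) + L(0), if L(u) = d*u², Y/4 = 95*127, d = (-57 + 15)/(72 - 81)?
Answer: 18969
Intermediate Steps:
d = 14/3 (d = -42/(-9) = -42*(-⅑) = 14/3 ≈ 4.6667)
Y = 48260 (Y = 4*(95*127) = 4*12065 = 48260)
L(u) = 14*u²/3
(-29291 + Y) + L(0) = (-29291 + 48260) + (14/3)*0² = 18969 + (14/3)*0 = 18969 + 0 = 18969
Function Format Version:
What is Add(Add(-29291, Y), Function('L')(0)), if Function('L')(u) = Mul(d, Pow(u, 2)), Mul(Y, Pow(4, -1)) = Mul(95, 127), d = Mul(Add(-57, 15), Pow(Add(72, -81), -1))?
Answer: 18969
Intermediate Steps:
d = Rational(14, 3) (d = Mul(-42, Pow(-9, -1)) = Mul(-42, Rational(-1, 9)) = Rational(14, 3) ≈ 4.6667)
Y = 48260 (Y = Mul(4, Mul(95, 127)) = Mul(4, 12065) = 48260)
Function('L')(u) = Mul(Rational(14, 3), Pow(u, 2))
Add(Add(-29291, Y), Function('L')(0)) = Add(Add(-29291, 48260), Mul(Rational(14, 3), Pow(0, 2))) = Add(18969, Mul(Rational(14, 3), 0)) = Add(18969, 0) = 18969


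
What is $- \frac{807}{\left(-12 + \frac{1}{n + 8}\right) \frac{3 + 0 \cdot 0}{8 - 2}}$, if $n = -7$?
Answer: $\frac{1614}{11} \approx 146.73$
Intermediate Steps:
$- \frac{807}{\left(-12 + \frac{1}{n + 8}\right) \frac{3 + 0 \cdot 0}{8 - 2}} = - \frac{807}{\left(-12 + \frac{1}{-7 + 8}\right) \frac{3 + 0 \cdot 0}{8 - 2}} = - \frac{807}{\left(-12 + 1^{-1}\right) \frac{3 + 0}{6}} = - \frac{807}{\left(-12 + 1\right) 3 \cdot \frac{1}{6}} = - \frac{807}{\left(-11\right) \frac{1}{2}} = - \frac{807}{- \frac{11}{2}} = \left(-807\right) \left(- \frac{2}{11}\right) = \frac{1614}{11}$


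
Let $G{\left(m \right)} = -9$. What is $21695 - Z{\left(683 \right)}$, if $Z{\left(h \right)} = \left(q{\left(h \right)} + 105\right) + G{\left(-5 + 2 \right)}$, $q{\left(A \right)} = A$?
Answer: $20916$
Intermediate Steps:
$Z{\left(h \right)} = 96 + h$ ($Z{\left(h \right)} = \left(h + 105\right) - 9 = \left(105 + h\right) - 9 = 96 + h$)
$21695 - Z{\left(683 \right)} = 21695 - \left(96 + 683\right) = 21695 - 779 = 20916$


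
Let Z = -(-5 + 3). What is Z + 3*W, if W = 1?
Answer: 5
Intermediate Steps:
Z = 2 (Z = -1*(-2) = 2)
Z + 3*W = 2 + 3*1 = 2 + 3 = 5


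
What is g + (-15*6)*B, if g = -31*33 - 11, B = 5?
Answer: -1484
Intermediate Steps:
g = -1034 (g = -1023 - 11 = -1034)
g + (-15*6)*B = -1034 - 15*6*5 = -1034 - 90*5 = -1034 - 450 = -1484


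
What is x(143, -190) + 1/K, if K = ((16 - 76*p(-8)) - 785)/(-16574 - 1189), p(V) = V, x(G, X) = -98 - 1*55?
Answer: -6870/161 ≈ -42.671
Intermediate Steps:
x(G, X) = -153 (x(G, X) = -98 - 55 = -153)
K = 161/17763 (K = ((16 - 76*(-8)) - 785)/(-16574 - 1189) = ((16 + 608) - 785)/(-17763) = (624 - 785)*(-1/17763) = -161*(-1/17763) = 161/17763 ≈ 0.0090638)
x(143, -190) + 1/K = -153 + 1/(161/17763) = -153 + 17763/161 = -6870/161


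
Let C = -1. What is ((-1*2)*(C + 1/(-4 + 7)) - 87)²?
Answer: 66049/9 ≈ 7338.8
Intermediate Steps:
((-1*2)*(C + 1/(-4 + 7)) - 87)² = ((-1*2)*(-1 + 1/(-4 + 7)) - 87)² = (-2*(-1 + 1/3) - 87)² = (-2*(-1 + ⅓) - 87)² = (-2*(-⅔) - 87)² = (4/3 - 87)² = (-257/3)² = 66049/9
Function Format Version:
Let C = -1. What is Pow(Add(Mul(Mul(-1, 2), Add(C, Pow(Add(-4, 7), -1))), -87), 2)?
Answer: Rational(66049, 9) ≈ 7338.8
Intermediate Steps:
Pow(Add(Mul(Mul(-1, 2), Add(C, Pow(Add(-4, 7), -1))), -87), 2) = Pow(Add(Mul(Mul(-1, 2), Add(-1, Pow(Add(-4, 7), -1))), -87), 2) = Pow(Add(Mul(-2, Add(-1, Pow(3, -1))), -87), 2) = Pow(Add(Mul(-2, Add(-1, Rational(1, 3))), -87), 2) = Pow(Add(Mul(-2, Rational(-2, 3)), -87), 2) = Pow(Add(Rational(4, 3), -87), 2) = Pow(Rational(-257, 3), 2) = Rational(66049, 9)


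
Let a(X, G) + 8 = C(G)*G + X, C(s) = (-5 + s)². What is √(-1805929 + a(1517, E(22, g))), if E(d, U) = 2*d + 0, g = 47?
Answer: 2*I*√434374 ≈ 1318.1*I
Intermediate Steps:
E(d, U) = 2*d
a(X, G) = -8 + X + G*(-5 + G)² (a(X, G) = -8 + ((-5 + G)²*G + X) = -8 + (G*(-5 + G)² + X) = -8 + (X + G*(-5 + G)²) = -8 + X + G*(-5 + G)²)
√(-1805929 + a(1517, E(22, g))) = √(-1805929 + (-8 + 1517 + (2*22)*(-5 + 2*22)²)) = √(-1805929 + (-8 + 1517 + 44*(-5 + 44)²)) = √(-1805929 + (-8 + 1517 + 44*39²)) = √(-1805929 + (-8 + 1517 + 44*1521)) = √(-1805929 + (-8 + 1517 + 66924)) = √(-1805929 + 68433) = √(-1737496) = 2*I*√434374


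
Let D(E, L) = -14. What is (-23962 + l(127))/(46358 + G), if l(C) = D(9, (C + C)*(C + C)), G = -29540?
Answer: -3996/2803 ≈ -1.4256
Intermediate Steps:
l(C) = -14
(-23962 + l(127))/(46358 + G) = (-23962 - 14)/(46358 - 29540) = -23976/16818 = -23976*1/16818 = -3996/2803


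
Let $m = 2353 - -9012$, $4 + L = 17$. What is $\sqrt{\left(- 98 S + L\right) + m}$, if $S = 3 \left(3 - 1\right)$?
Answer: $\sqrt{10790} \approx 103.87$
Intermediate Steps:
$L = 13$ ($L = -4 + 17 = 13$)
$S = 6$ ($S = 3 \cdot 2 = 6$)
$m = 11365$ ($m = 2353 + 9012 = 11365$)
$\sqrt{\left(- 98 S + L\right) + m} = \sqrt{\left(\left(-98\right) 6 + 13\right) + 11365} = \sqrt{\left(-588 + 13\right) + 11365} = \sqrt{-575 + 11365} = \sqrt{10790}$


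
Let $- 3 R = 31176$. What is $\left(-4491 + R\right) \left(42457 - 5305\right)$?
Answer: $-552933216$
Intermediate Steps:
$R = -10392$ ($R = \left(- \frac{1}{3}\right) 31176 = -10392$)
$\left(-4491 + R\right) \left(42457 - 5305\right) = \left(-4491 - 10392\right) \left(42457 - 5305\right) = \left(-14883\right) 37152 = -552933216$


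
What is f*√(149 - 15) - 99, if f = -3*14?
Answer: -99 - 42*√134 ≈ -585.19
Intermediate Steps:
f = -42
f*√(149 - 15) - 99 = -42*√(149 - 15) - 99 = -42*√134 - 99 = -99 - 42*√134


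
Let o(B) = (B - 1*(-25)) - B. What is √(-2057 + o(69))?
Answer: 4*I*√127 ≈ 45.078*I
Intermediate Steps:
o(B) = 25 (o(B) = (B + 25) - B = (25 + B) - B = 25)
√(-2057 + o(69)) = √(-2057 + 25) = √(-2032) = 4*I*√127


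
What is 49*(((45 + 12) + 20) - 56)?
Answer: 1029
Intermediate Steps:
49*(((45 + 12) + 20) - 56) = 49*((57 + 20) - 56) = 49*(77 - 56) = 49*21 = 1029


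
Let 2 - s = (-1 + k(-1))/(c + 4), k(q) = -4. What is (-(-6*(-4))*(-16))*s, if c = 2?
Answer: 1088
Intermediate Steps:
s = 17/6 (s = 2 - (-1 - 4)/(2 + 4) = 2 - (-5)/6 = 2 - 1*(-⅚) = 2 + ⅚ = 17/6 ≈ 2.8333)
(-(-6*(-4))*(-16))*s = -(-6*(-4))*(-16)*(17/6) = -24*(-16)*(17/6) = -1*(-384)*(17/6) = 384*(17/6) = 1088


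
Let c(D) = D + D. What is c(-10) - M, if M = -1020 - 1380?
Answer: 2380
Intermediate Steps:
M = -2400
c(D) = 2*D
c(-10) - M = 2*(-10) - 1*(-2400) = -20 + 2400 = 2380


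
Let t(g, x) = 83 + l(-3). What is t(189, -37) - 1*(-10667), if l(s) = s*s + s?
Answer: 10756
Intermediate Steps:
l(s) = s + s² (l(s) = s² + s = s + s²)
t(g, x) = 89 (t(g, x) = 83 - 3*(1 - 3) = 83 - 3*(-2) = 83 + 6 = 89)
t(189, -37) - 1*(-10667) = 89 - 1*(-10667) = 89 + 10667 = 10756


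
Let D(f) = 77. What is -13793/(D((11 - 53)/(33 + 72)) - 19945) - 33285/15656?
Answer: -111340793/77763352 ≈ -1.4318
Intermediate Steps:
-13793/(D((11 - 53)/(33 + 72)) - 19945) - 33285/15656 = -13793/(77 - 19945) - 33285/15656 = -13793/(-19868) - 33285*1/15656 = -13793*(-1/19868) - 33285/15656 = 13793/19868 - 33285/15656 = -111340793/77763352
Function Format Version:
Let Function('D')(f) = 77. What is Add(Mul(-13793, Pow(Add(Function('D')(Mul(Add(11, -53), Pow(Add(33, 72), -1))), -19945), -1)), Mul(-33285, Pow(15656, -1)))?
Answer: Rational(-111340793, 77763352) ≈ -1.4318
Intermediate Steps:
Add(Mul(-13793, Pow(Add(Function('D')(Mul(Add(11, -53), Pow(Add(33, 72), -1))), -19945), -1)), Mul(-33285, Pow(15656, -1))) = Add(Mul(-13793, Pow(Add(77, -19945), -1)), Mul(-33285, Pow(15656, -1))) = Add(Mul(-13793, Pow(-19868, -1)), Mul(-33285, Rational(1, 15656))) = Add(Mul(-13793, Rational(-1, 19868)), Rational(-33285, 15656)) = Add(Rational(13793, 19868), Rational(-33285, 15656)) = Rational(-111340793, 77763352)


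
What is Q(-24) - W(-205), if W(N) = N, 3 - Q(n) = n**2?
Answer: -368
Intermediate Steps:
Q(n) = 3 - n**2
Q(-24) - W(-205) = (3 - 1*(-24)**2) - 1*(-205) = (3 - 1*576) + 205 = (3 - 576) + 205 = -573 + 205 = -368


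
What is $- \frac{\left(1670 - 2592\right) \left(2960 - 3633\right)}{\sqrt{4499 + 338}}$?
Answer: $- \frac{620506 \sqrt{4837}}{4837} \approx -8921.9$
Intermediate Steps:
$- \frac{\left(1670 - 2592\right) \left(2960 - 3633\right)}{\sqrt{4499 + 338}} = - \frac{\left(-922\right) \left(-673\right)}{\sqrt{4837}} = - 620506 \frac{\sqrt{4837}}{4837} = - \frac{620506 \sqrt{4837}}{4837}$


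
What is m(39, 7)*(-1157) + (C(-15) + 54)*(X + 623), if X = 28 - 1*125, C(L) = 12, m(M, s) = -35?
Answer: 75211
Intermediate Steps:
X = -97 (X = 28 - 125 = -97)
m(39, 7)*(-1157) + (C(-15) + 54)*(X + 623) = -35*(-1157) + (12 + 54)*(-97 + 623) = 40495 + 66*526 = 40495 + 34716 = 75211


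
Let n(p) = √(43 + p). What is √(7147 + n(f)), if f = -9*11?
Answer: √(7147 + 2*I*√14) ≈ 84.54 + 0.0443*I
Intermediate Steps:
f = -99
√(7147 + n(f)) = √(7147 + √(43 - 99)) = √(7147 + √(-56)) = √(7147 + 2*I*√14)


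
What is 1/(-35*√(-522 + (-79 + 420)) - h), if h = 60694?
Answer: I/(-60694*I + 35*√181) ≈ -1.6475e-5 + 1.2782e-7*I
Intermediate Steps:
1/(-35*√(-522 + (-79 + 420)) - h) = 1/(-35*√(-522 + (-79 + 420)) - 1*60694) = 1/(-35*√(-522 + 341) - 60694) = 1/(-35*I*√181 - 60694) = 1/(-60694 - 35*I*√181)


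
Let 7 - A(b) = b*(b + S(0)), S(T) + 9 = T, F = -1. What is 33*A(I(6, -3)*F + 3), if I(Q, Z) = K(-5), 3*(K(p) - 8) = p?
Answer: -3377/3 ≈ -1125.7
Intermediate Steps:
K(p) = 8 + p/3
I(Q, Z) = 19/3 (I(Q, Z) = 8 + (⅓)*(-5) = 8 - 5/3 = 19/3)
S(T) = -9 + T
A(b) = 7 - b*(-9 + b) (A(b) = 7 - b*(b + (-9 + 0)) = 7 - b*(b - 9) = 7 - b*(-9 + b))
33*A(I(6, -3)*F + 3) = 33*(7 - ((19/3)*(-1) + 3)² + 9*((19/3)*(-1) + 3)) = 33*(7 - (-19/3 + 3)² + 9*(-19/3 + 3)) = 33*(7 - (-10/3)² + 9*(-10/3)) = 33*(7 - 1*100/9 - 30) = 33*(7 - 100/9 - 30) = 33*(-307/9) = -3377/3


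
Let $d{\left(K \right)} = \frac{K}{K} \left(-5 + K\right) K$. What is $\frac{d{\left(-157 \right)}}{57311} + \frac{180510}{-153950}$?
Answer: $- \frac{642964431}{882302845} \approx -0.72873$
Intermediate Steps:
$d{\left(K \right)} = K \left(-5 + K\right)$ ($d{\left(K \right)} = 1 K \left(-5 + K\right) = K \left(-5 + K\right)$)
$\frac{d{\left(-157 \right)}}{57311} + \frac{180510}{-153950} = \frac{\left(-157\right) \left(-5 - 157\right)}{57311} + \frac{180510}{-153950} = \left(-157\right) \left(-162\right) \frac{1}{57311} + 180510 \left(- \frac{1}{153950}\right) = 25434 \cdot \frac{1}{57311} - \frac{18051}{15395} = \frac{25434}{57311} - \frac{18051}{15395} = - \frac{642964431}{882302845}$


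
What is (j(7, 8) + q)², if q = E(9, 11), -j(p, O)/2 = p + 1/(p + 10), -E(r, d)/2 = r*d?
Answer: 13003236/289 ≈ 44994.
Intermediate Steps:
E(r, d) = -2*d*r (E(r, d) = -2*r*d = -2*d*r)
j(p, O) = -2*p - 2/(10 + p) (j(p, O) = -2*(p + 1/(p + 10)) = -2*(p + 1/(10 + p)) = -2*p - 2/(10 + p))
q = -198 (q = -2*11*9 = -198)
(j(7, 8) + q)² = (2*(-1 - 1*7² - 10*7)/(10 + 7) - 198)² = (2*(-1 - 1*49 - 70)/17 - 198)² = (2*(1/17)*(-1 - 49 - 70) - 198)² = (2*(1/17)*(-120) - 198)² = (-240/17 - 198)² = (-3606/17)² = 13003236/289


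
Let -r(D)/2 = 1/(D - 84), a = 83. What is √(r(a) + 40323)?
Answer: 5*√1613 ≈ 200.81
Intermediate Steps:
r(D) = -2/(-84 + D) (r(D) = -2/(D - 84) = -2/(-84 + D))
√(r(a) + 40323) = √(-2/(-84 + 83) + 40323) = √(-2/(-1) + 40323) = √(-2*(-1) + 40323) = √(2 + 40323) = √40325 = 5*√1613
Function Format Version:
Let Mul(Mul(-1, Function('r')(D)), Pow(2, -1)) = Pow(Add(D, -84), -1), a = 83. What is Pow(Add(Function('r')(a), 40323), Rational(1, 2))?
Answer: Mul(5, Pow(1613, Rational(1, 2))) ≈ 200.81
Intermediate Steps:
Function('r')(D) = Mul(-2, Pow(Add(-84, D), -1)) (Function('r')(D) = Mul(-2, Pow(Add(D, -84), -1)) = Mul(-2, Pow(Add(-84, D), -1)))
Pow(Add(Function('r')(a), 40323), Rational(1, 2)) = Pow(Add(Mul(-2, Pow(Add(-84, 83), -1)), 40323), Rational(1, 2)) = Pow(Add(Mul(-2, Pow(-1, -1)), 40323), Rational(1, 2)) = Pow(Add(Mul(-2, -1), 40323), Rational(1, 2)) = Pow(Add(2, 40323), Rational(1, 2)) = Pow(40325, Rational(1, 2)) = Mul(5, Pow(1613, Rational(1, 2)))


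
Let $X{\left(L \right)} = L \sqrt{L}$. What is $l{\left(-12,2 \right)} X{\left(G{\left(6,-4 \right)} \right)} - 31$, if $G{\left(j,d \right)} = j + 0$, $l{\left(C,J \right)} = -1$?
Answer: $-31 - 6 \sqrt{6} \approx -45.697$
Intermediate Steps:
$G{\left(j,d \right)} = j$
$X{\left(L \right)} = L^{\frac{3}{2}}$
$l{\left(-12,2 \right)} X{\left(G{\left(6,-4 \right)} \right)} - 31 = - 6^{\frac{3}{2}} - 31 = - 6 \sqrt{6} - 31 = -31 - 6 \sqrt{6}$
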